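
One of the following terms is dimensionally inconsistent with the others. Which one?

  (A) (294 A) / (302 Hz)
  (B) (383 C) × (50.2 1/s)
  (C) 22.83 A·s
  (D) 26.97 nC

(B)

Dimensions:
  (A) [A] / [s⁻¹] = s·A
  (B) [s·A] · [s⁻¹] = A
  (C) A·s = s·A
  (D) C = s·A
All reduce to s·A except (B), which is A.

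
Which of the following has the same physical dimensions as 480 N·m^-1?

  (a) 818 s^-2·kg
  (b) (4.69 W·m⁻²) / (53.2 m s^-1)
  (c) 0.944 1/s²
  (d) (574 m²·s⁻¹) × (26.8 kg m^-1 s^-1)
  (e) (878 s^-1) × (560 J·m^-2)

Reference: N·m⁻¹ = kg·m·s⁻²·m⁻¹ = kg·s⁻².
Each option:
  (a) kg·s⁻²  ← same
  (b) [kg·s⁻³] / [m·s⁻¹] = kg·m⁻¹·s⁻²
  (c) s⁻²
  (d) [m²·s⁻¹] · [kg·m⁻¹·s⁻¹] = kg·m·s⁻²
  (e) [s⁻¹] · [kg·s⁻²] = kg·s⁻³
Only (a) matches kg·s⁻².

(a)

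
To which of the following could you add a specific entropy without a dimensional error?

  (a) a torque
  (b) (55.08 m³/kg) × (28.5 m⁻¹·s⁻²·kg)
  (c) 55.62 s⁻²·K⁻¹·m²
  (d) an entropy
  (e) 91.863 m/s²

(c)

Reference: [specific entropy] = m²·s⁻²·K⁻¹.
Each option:
  (a) [torque] = kg·m²·s⁻²
  (b) [kg⁻¹·m³] · [kg·m⁻¹·s⁻²] = m²·s⁻²
  (c) m²·s⁻²·K⁻¹  ← same
  (d) [entropy] = kg·m²·s⁻²·K⁻¹
  (e) m·s⁻²
Only (c) matches m²·s⁻²·K⁻¹.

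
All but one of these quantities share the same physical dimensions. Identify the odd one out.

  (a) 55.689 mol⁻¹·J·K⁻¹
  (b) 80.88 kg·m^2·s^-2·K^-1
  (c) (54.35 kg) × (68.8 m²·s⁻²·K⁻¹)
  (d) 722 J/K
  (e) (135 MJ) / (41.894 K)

Reduce each to base SI dimensions:
  (a) J·mol⁻¹·K⁻¹ = N·m·mol⁻¹·K⁻¹ = kg·m²·s⁻²·K⁻¹·mol⁻¹
  (b) kg·m²·s⁻²·K⁻¹
  (c) [kg] · [m²·s⁻²·K⁻¹] = kg·m²·s⁻²·K⁻¹
  (d) J·K⁻¹ = N·m·K⁻¹ = kg·m²·s⁻²·K⁻¹
  (e) [kg·m²·s⁻²] / [K] = kg·m²·s⁻²·K⁻¹
All reduce to kg·m²·s⁻²·K⁻¹ except (a), which is kg·m²·s⁻²·K⁻¹·mol⁻¹.

(a)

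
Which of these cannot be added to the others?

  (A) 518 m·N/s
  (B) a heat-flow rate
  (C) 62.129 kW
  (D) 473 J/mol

Work out the base dimensions of each:
  (A) N·m·s⁻¹ = kg·m·s⁻²·m·s⁻¹ = kg·m²·s⁻³
  (B) [heat-flow rate] = kg·m²·s⁻³
  (C) W = J·s⁻¹ = kg·m²·s⁻³
  (D) J·mol⁻¹ = N·m·mol⁻¹ = kg·m²·s⁻²·mol⁻¹
All reduce to kg·m²·s⁻³ except (D), which is kg·m²·s⁻²·mol⁻¹.

(D)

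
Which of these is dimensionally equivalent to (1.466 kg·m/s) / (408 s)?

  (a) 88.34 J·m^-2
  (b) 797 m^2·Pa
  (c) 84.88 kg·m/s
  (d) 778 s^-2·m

Reference: [kg·m·s⁻¹] / [s] = kg·m·s⁻².
Each option:
  (a) J·m⁻² = N·m·m⁻² = kg·s⁻²
  (b) Pa·m² = N·m⁻²·m² = kg·m·s⁻²  ← same
  (c) kg·m·s⁻¹
  (d) m·s⁻²
Only (b) matches kg·m·s⁻².

(b)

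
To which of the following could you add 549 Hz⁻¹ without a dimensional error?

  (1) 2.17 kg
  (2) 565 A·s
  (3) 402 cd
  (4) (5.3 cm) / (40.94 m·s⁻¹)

(4)

Reference: Hz⁻¹ = (s⁻¹)⁻¹ = s.
Each option:
  (1) kg
  (2) A·s = s·A
  (3) cd
  (4) [m] / [m·s⁻¹] = s  ← same
Only (4) matches s.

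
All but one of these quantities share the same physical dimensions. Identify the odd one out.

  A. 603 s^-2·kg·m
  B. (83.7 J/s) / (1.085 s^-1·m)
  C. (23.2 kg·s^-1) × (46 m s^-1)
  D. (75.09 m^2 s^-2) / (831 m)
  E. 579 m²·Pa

D.

Work out the base dimensions of each:
  A. kg·m·s⁻²
  B. [kg·m²·s⁻³] / [m·s⁻¹] = kg·m·s⁻²
  C. [kg·s⁻¹] · [m·s⁻¹] = kg·m·s⁻²
  D. [m²·s⁻²] / [m] = m·s⁻²
  E. Pa·m² = N·m⁻²·m² = kg·m·s⁻²
All reduce to kg·m·s⁻² except D., which is m·s⁻².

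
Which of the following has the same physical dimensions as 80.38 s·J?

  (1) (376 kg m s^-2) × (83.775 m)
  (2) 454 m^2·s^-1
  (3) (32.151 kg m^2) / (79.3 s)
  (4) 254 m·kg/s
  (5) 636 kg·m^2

Reference: J·s = N·m·s = kg·m²·s⁻¹.
Each option:
  (1) [kg·m·s⁻²] · [m] = kg·m²·s⁻²
  (2) m²·s⁻¹
  (3) [kg·m²] / [s] = kg·m²·s⁻¹  ← same
  (4) kg·m·s⁻¹
  (5) kg·m²
Only (3) matches kg·m²·s⁻¹.

(3)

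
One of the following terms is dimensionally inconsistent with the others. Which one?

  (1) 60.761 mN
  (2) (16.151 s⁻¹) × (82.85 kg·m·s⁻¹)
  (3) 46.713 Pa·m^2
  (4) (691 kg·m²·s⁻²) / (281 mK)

(4)

Expand each in SI base units:
  (1) N = kg·m·s⁻²
  (2) [s⁻¹] · [kg·m·s⁻¹] = kg·m·s⁻²
  (3) Pa·m² = N·m⁻²·m² = kg·m·s⁻²
  (4) [kg·m²·s⁻²] / [K] = kg·m²·s⁻²·K⁻¹
All reduce to kg·m·s⁻² except (4), which is kg·m²·s⁻²·K⁻¹.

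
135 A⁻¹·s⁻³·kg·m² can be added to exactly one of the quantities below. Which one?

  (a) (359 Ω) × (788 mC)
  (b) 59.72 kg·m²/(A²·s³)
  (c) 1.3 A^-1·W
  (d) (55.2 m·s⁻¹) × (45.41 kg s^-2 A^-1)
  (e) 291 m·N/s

(c)

Reference: kg·m²·s⁻³·A⁻¹.
Each option:
  (a) [kg·m²·s⁻³·A⁻²] · [s·A] = kg·m²·s⁻²·A⁻¹
  (b) kg·m²·s⁻³·A⁻²
  (c) W·A⁻¹ = J·s⁻¹·A⁻¹ = kg·m²·s⁻³·A⁻¹  ← same
  (d) [m·s⁻¹] · [kg·s⁻²·A⁻¹] = kg·m·s⁻³·A⁻¹
  (e) N·m·s⁻¹ = kg·m·s⁻²·m·s⁻¹ = kg·m²·s⁻³
Only (c) matches kg·m²·s⁻³·A⁻¹.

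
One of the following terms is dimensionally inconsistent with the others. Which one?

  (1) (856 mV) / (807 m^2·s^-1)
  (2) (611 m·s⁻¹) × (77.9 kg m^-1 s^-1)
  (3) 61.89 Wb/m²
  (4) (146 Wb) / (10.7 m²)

(2)

Reduce each to base SI dimensions:
  (1) [kg·m²·s⁻³·A⁻¹] / [m²·s⁻¹] = kg·s⁻²·A⁻¹
  (2) [m·s⁻¹] · [kg·m⁻¹·s⁻¹] = kg·s⁻²
  (3) Wb·m⁻² = V·s·m⁻² = kg·s⁻²·A⁻¹
  (4) [kg·m²·s⁻²·A⁻¹] / [m²] = kg·s⁻²·A⁻¹
All reduce to kg·s⁻²·A⁻¹ except (2), which is kg·s⁻².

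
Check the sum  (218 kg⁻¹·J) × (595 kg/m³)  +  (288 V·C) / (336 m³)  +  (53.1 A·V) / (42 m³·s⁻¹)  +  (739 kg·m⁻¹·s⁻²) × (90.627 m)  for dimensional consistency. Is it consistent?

Work out the base dimensions of each:
  (218 kg⁻¹·J) × (595 kg/m³):  [m²·s⁻²] · [kg·m⁻³] = kg·m⁻¹·s⁻²
  (288 V·C) / (336 m³):  [kg·m²·s⁻²] / [m³] = kg·m⁻¹·s⁻²
  (53.1 A·V) / (42 m³·s⁻¹):  [kg·m²·s⁻³] / [m³·s⁻¹] = kg·m⁻¹·s⁻²
  (739 kg·m⁻¹·s⁻²) × (90.627 m):  [kg·m⁻¹·s⁻²] · [m] = kg·s⁻²
The terms do not share a single dimension (kg·m⁻¹·s⁻² vs kg·s⁻²).

No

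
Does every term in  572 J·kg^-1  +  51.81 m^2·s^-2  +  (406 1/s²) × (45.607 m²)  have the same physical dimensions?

Yes

Dimensions:
  572 J·kg^-1:  J·kg⁻¹ = N·m·kg⁻¹ = m²·s⁻²
  51.81 m^2·s^-2:  m²·s⁻²
  (406 1/s²) × (45.607 m²):  [s⁻²] · [m²] = m²·s⁻²
Every term reduces to m²·s⁻².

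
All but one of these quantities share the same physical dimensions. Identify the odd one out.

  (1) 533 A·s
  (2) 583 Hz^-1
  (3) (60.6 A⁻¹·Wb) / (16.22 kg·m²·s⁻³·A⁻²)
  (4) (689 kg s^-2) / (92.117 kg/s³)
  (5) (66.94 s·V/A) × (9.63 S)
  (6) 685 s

(1)

In SI base units:
  (1) A·s = s·A
  (2) Hz⁻¹ = (s⁻¹)⁻¹ = s
  (3) [kg·m²·s⁻²·A⁻²] / [kg·m²·s⁻³·A⁻²] = s
  (4) [kg·s⁻²] / [kg·s⁻³] = s
  (5) [kg·m²·s⁻²·A⁻²] · [kg⁻¹·m⁻²·s³·A²] = s
  (6) s
All reduce to s except (1), which is s·A.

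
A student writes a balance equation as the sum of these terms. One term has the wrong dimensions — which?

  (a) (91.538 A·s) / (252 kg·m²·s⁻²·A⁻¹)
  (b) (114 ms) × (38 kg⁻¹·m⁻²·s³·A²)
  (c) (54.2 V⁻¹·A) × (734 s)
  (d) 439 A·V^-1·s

(a)

Expand each in SI base units:
  (a) [s·A] / [kg·m²·s⁻²·A⁻¹] = kg⁻¹·m⁻²·s³·A²
  (b) [s] · [kg⁻¹·m⁻²·s³·A²] = kg⁻¹·m⁻²·s⁴·A²
  (c) [kg⁻¹·m⁻²·s³·A²] · [s] = kg⁻¹·m⁻²·s⁴·A²
  (d) A·s·V⁻¹ = A·s·(J·C⁻¹)⁻¹ = kg⁻¹·m⁻²·s⁴·A²
All reduce to kg⁻¹·m⁻²·s⁴·A² except (a), which is kg⁻¹·m⁻²·s³·A².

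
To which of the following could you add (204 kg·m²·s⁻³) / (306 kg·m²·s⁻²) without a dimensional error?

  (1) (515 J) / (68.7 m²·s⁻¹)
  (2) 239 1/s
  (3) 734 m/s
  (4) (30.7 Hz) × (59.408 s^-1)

(2)

Reference: [kg·m²·s⁻³] / [kg·m²·s⁻²] = s⁻¹.
Each option:
  (1) [kg·m²·s⁻²] / [m²·s⁻¹] = kg·s⁻¹
  (2) s⁻¹  ← same
  (3) m·s⁻¹
  (4) [s⁻¹] · [s⁻¹] = s⁻²
Only (2) matches s⁻¹.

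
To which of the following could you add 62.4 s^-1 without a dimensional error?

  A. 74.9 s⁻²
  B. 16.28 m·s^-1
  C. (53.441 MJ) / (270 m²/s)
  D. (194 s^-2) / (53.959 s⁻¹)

D.

Reference: s⁻¹.
Each option:
  A. s⁻²
  B. m·s⁻¹
  C. [kg·m²·s⁻²] / [m²·s⁻¹] = kg·s⁻¹
  D. [s⁻²] / [s⁻¹] = s⁻¹  ← same
Only D. matches s⁻¹.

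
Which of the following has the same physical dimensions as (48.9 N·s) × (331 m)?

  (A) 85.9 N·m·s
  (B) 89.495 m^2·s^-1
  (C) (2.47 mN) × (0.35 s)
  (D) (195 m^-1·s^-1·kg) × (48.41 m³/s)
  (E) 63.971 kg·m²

(A)

Reference: [kg·m·s⁻¹] · [m] = kg·m²·s⁻¹.
Each option:
  (A) N·m·s = kg·m·s⁻²·m·s = kg·m²·s⁻¹  ← same
  (B) m²·s⁻¹
  (C) [kg·m·s⁻²] · [s] = kg·m·s⁻¹
  (D) [kg·m⁻¹·s⁻¹] · [m³·s⁻¹] = kg·m²·s⁻²
  (E) kg·m²
Only (A) matches kg·m²·s⁻¹.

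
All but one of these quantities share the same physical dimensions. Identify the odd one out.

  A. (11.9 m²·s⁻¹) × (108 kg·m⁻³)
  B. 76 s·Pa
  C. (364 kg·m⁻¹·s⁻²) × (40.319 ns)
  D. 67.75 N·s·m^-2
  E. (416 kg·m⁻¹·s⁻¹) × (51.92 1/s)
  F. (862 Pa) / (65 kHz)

Reduce each to base SI dimensions:
  A. [m²·s⁻¹] · [kg·m⁻³] = kg·m⁻¹·s⁻¹
  B. Pa·s = N·m⁻²·s = kg·m⁻¹·s⁻¹
  C. [kg·m⁻¹·s⁻²] · [s] = kg·m⁻¹·s⁻¹
  D. N·s·m⁻² = kg·m·s⁻²·s·m⁻² = kg·m⁻¹·s⁻¹
  E. [kg·m⁻¹·s⁻¹] · [s⁻¹] = kg·m⁻¹·s⁻²
  F. [kg·m⁻¹·s⁻²] / [s⁻¹] = kg·m⁻¹·s⁻¹
All reduce to kg·m⁻¹·s⁻¹ except E., which is kg·m⁻¹·s⁻².

E.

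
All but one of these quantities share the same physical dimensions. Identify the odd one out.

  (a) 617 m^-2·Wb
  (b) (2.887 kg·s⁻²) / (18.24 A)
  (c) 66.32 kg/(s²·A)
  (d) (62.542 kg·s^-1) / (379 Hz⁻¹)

Dimensions:
  (a) Wb·m⁻² = V·s·m⁻² = kg·s⁻²·A⁻¹
  (b) [kg·s⁻²] / [A] = kg·s⁻²·A⁻¹
  (c) kg·s⁻²·A⁻¹
  (d) [kg·s⁻¹] / [s] = kg·s⁻²
All reduce to kg·s⁻²·A⁻¹ except (d), which is kg·s⁻².

(d)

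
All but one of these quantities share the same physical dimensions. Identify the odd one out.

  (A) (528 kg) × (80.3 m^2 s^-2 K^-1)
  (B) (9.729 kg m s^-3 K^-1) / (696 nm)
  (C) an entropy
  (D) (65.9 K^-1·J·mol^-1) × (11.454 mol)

Dimensions:
  (A) [kg] · [m²·s⁻²·K⁻¹] = kg·m²·s⁻²·K⁻¹
  (B) [kg·m·s⁻³·K⁻¹] / [m] = kg·s⁻³·K⁻¹
  (C) [entropy] = kg·m²·s⁻²·K⁻¹
  (D) [kg·m²·s⁻²·K⁻¹·mol⁻¹] · [mol] = kg·m²·s⁻²·K⁻¹
All reduce to kg·m²·s⁻²·K⁻¹ except (B), which is kg·s⁻³·K⁻¹.

(B)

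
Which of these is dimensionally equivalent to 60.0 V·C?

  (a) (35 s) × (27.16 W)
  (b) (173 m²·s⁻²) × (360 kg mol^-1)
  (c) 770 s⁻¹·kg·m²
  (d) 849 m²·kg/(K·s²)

Reference: C·V = s·A·J·C⁻¹ = kg·m²·s⁻².
Each option:
  (a) [s] · [kg·m²·s⁻³] = kg·m²·s⁻²  ← same
  (b) [m²·s⁻²] · [kg·mol⁻¹] = kg·m²·s⁻²·mol⁻¹
  (c) kg·m²·s⁻¹
  (d) kg·m²·s⁻²·K⁻¹
Only (a) matches kg·m²·s⁻².

(a)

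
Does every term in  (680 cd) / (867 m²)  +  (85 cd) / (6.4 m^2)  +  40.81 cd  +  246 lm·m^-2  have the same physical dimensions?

No

In SI base units:
  (680 cd) / (867 m²):  [cd] / [m²] = m⁻²·cd
  (85 cd) / (6.4 m^2):  [cd] / [m²] = m⁻²·cd
  40.81 cd:  cd
  246 lm·m^-2:  lm·m⁻² = cd·m⁻² = m⁻²·cd
The terms do not share a single dimension (cd vs m⁻²·cd).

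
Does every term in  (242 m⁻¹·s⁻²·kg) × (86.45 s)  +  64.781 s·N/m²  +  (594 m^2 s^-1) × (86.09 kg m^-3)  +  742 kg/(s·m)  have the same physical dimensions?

Yes

Work out the base dimensions of each:
  (242 m⁻¹·s⁻²·kg) × (86.45 s):  [kg·m⁻¹·s⁻²] · [s] = kg·m⁻¹·s⁻¹
  64.781 s·N/m²:  N·s·m⁻² = kg·m·s⁻²·s·m⁻² = kg·m⁻¹·s⁻¹
  (594 m^2 s^-1) × (86.09 kg m^-3):  [m²·s⁻¹] · [kg·m⁻³] = kg·m⁻¹·s⁻¹
  742 kg/(s·m):  kg·m⁻¹·s⁻¹
Every term reduces to kg·m⁻¹·s⁻¹.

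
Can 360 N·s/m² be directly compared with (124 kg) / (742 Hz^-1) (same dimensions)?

Expand each in SI base units:
  360 N·s/m²:  N·s·m⁻² = kg·m·s⁻²·s·m⁻² = kg·m⁻¹·s⁻¹
  (124 kg) / (742 Hz^-1):  [kg] / [s] = kg·s⁻¹
kg·m⁻¹·s⁻¹ ≠ kg·s⁻¹, so they cannot be added.

No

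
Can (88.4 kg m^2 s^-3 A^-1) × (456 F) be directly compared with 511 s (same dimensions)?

In SI base units:
  (88.4 kg m^2 s^-3 A^-1) × (456 F):  [kg·m²·s⁻³·A⁻¹] · [kg⁻¹·m⁻²·s⁴·A²] = s·A
  511 s:  s
s·A ≠ s, so they cannot be added.

No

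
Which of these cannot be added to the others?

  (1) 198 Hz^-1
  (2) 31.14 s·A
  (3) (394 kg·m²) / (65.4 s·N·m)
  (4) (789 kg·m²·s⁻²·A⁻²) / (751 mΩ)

(2)

Reduce each to base SI dimensions:
  (1) Hz⁻¹ = (s⁻¹)⁻¹ = s
  (2) A·s = s·A
  (3) [kg·m²] / [kg·m²·s⁻¹] = s
  (4) [kg·m²·s⁻²·A⁻²] / [kg·m²·s⁻³·A⁻²] = s
All reduce to s except (2), which is s·A.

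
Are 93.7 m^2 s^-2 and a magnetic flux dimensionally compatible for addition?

Expand each in SI base units:
  93.7 m^2 s^-2:  m²·s⁻²
  a magnetic flux:  [magnetic flux] = kg·m²·s⁻²·A⁻¹
m²·s⁻² ≠ kg·m²·s⁻²·A⁻¹, so they cannot be added.

No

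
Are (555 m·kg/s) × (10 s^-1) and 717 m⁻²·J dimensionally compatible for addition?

Expand each in SI base units:
  (555 m·kg/s) × (10 s^-1):  [kg·m·s⁻¹] · [s⁻¹] = kg·m·s⁻²
  717 m⁻²·J:  J·m⁻² = N·m·m⁻² = kg·s⁻²
kg·m·s⁻² ≠ kg·s⁻², so they cannot be added.

No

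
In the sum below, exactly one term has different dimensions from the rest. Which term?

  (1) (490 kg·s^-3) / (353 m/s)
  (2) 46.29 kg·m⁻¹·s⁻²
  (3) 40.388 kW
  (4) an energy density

(3)

In SI base units:
  (1) [kg·s⁻³] / [m·s⁻¹] = kg·m⁻¹·s⁻²
  (2) kg·m⁻¹·s⁻²
  (3) W = J·s⁻¹ = kg·m²·s⁻³
  (4) [energy density] = kg·m⁻¹·s⁻²
All reduce to kg·m⁻¹·s⁻² except (3), which is kg·m²·s⁻³.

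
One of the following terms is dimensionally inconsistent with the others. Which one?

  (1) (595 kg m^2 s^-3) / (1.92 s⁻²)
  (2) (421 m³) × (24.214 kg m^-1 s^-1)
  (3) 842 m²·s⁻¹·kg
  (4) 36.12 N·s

(4)

Work out the base dimensions of each:
  (1) [kg·m²·s⁻³] / [s⁻²] = kg·m²·s⁻¹
  (2) [m³] · [kg·m⁻¹·s⁻¹] = kg·m²·s⁻¹
  (3) kg·m²·s⁻¹
  (4) N·s = kg·m·s⁻²·s = kg·m·s⁻¹
All reduce to kg·m²·s⁻¹ except (4), which is kg·m·s⁻¹.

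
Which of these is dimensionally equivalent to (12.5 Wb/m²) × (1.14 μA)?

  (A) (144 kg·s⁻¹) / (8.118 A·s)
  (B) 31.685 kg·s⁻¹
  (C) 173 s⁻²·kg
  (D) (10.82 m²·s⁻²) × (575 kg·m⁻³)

(C)

Reference: [kg·s⁻²·A⁻¹] · [A] = kg·s⁻².
Each option:
  (A) [kg·s⁻¹] / [s·A] = kg·s⁻²·A⁻¹
  (B) kg·s⁻¹
  (C) kg·s⁻²  ← same
  (D) [m²·s⁻²] · [kg·m⁻³] = kg·m⁻¹·s⁻²
Only (C) matches kg·s⁻².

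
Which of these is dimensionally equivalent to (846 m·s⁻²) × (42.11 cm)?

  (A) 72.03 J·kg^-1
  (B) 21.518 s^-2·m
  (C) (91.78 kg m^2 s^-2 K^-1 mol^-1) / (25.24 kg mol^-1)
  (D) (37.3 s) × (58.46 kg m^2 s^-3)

(A)

Reference: [m·s⁻²] · [m] = m²·s⁻².
Each option:
  (A) J·kg⁻¹ = N·m·kg⁻¹ = m²·s⁻²  ← same
  (B) m·s⁻²
  (C) [kg·m²·s⁻²·K⁻¹·mol⁻¹] / [kg·mol⁻¹] = m²·s⁻²·K⁻¹
  (D) [s] · [kg·m²·s⁻³] = kg·m²·s⁻²
Only (A) matches m²·s⁻².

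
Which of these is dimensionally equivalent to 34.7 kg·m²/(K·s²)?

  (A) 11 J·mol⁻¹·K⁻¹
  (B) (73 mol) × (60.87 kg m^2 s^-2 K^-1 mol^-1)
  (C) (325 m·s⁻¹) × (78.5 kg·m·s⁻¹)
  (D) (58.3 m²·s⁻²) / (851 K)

Reference: kg·m²·s⁻²·K⁻¹.
Each option:
  (A) J·mol⁻¹·K⁻¹ = N·m·mol⁻¹·K⁻¹ = kg·m²·s⁻²·K⁻¹·mol⁻¹
  (B) [mol] · [kg·m²·s⁻²·K⁻¹·mol⁻¹] = kg·m²·s⁻²·K⁻¹  ← same
  (C) [m·s⁻¹] · [kg·m·s⁻¹] = kg·m²·s⁻²
  (D) [m²·s⁻²] / [K] = m²·s⁻²·K⁻¹
Only (B) matches kg·m²·s⁻²·K⁻¹.

(B)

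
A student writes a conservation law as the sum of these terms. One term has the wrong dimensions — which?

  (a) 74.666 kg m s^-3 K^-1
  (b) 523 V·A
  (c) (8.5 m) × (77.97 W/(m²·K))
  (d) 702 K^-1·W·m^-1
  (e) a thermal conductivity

(b)

Dimensions:
  (a) kg·m·s⁻³·K⁻¹
  (b) V·A = J·C⁻¹·A = kg·m²·s⁻³
  (c) [m] · [kg·s⁻³·K⁻¹] = kg·m·s⁻³·K⁻¹
  (d) W·m⁻¹·K⁻¹ = J·s⁻¹·m⁻¹·K⁻¹ = kg·m·s⁻³·K⁻¹
  (e) [thermal conductivity] = kg·m·s⁻³·K⁻¹
All reduce to kg·m·s⁻³·K⁻¹ except (b), which is kg·m²·s⁻³.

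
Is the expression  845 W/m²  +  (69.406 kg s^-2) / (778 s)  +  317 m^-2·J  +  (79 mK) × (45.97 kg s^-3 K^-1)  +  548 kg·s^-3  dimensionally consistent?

In SI base units:
  845 W/m²:  W·m⁻² = J·s⁻¹·m⁻² = kg·s⁻³
  (69.406 kg s^-2) / (778 s):  [kg·s⁻²] / [s] = kg·s⁻³
  317 m^-2·J:  J·m⁻² = N·m·m⁻² = kg·s⁻²
  (79 mK) × (45.97 kg s^-3 K^-1):  [K] · [kg·s⁻³·K⁻¹] = kg·s⁻³
  548 kg·s^-3:  kg·s⁻³
The terms do not share a single dimension (kg·s⁻² vs kg·s⁻³).

No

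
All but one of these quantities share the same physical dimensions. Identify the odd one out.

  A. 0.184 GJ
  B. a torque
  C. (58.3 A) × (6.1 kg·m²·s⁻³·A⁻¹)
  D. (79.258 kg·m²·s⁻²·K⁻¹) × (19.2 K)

C.

Expand each in SI base units:
  A. J = N·m = kg·m²·s⁻²
  B. [torque] = kg·m²·s⁻²
  C. [A] · [kg·m²·s⁻³·A⁻¹] = kg·m²·s⁻³
  D. [kg·m²·s⁻²·K⁻¹] · [K] = kg·m²·s⁻²
All reduce to kg·m²·s⁻² except C., which is kg·m²·s⁻³.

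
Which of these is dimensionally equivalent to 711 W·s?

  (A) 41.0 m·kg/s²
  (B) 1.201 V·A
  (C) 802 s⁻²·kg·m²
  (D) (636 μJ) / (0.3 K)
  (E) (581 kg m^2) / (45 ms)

Reference: W·s = J·s⁻¹·s = kg·m²·s⁻².
Each option:
  (A) kg·m·s⁻²
  (B) V·A = J·C⁻¹·A = kg·m²·s⁻³
  (C) kg·m²·s⁻²  ← same
  (D) [kg·m²·s⁻²] / [K] = kg·m²·s⁻²·K⁻¹
  (E) [kg·m²] / [s] = kg·m²·s⁻¹
Only (C) matches kg·m²·s⁻².

(C)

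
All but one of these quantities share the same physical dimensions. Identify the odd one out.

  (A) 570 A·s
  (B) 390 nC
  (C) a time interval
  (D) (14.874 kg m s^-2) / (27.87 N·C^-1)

Dimensions:
  (A) A·s = s·A
  (B) C = s·A
  (C) [time interval] = s
  (D) [kg·m·s⁻²] / [kg·m·s⁻³·A⁻¹] = s·A
All reduce to s·A except (C), which is s.

(C)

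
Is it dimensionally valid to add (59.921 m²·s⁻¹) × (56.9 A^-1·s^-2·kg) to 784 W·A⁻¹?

In SI base units:
  (59.921 m²·s⁻¹) × (56.9 A^-1·s^-2·kg):  [m²·s⁻¹] · [kg·s⁻²·A⁻¹] = kg·m²·s⁻³·A⁻¹
  784 W·A⁻¹:  W·A⁻¹ = J·s⁻¹·A⁻¹ = kg·m²·s⁻³·A⁻¹
Both are kg·m²·s⁻³·A⁻¹, so they have the same dimensions and can be added.

Yes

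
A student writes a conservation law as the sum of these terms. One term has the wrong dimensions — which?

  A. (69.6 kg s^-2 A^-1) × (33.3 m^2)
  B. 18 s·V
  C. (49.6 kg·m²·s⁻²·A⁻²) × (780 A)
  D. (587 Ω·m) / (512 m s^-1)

In SI base units:
  A. [kg·s⁻²·A⁻¹] · [m²] = kg·m²·s⁻²·A⁻¹
  B. V·s = J·C⁻¹·s = kg·m²·s⁻²·A⁻¹
  C. [kg·m²·s⁻²·A⁻²] · [A] = kg·m²·s⁻²·A⁻¹
  D. [kg·m³·s⁻³·A⁻²] / [m·s⁻¹] = kg·m²·s⁻²·A⁻²
All reduce to kg·m²·s⁻²·A⁻¹ except D., which is kg·m²·s⁻²·A⁻².

D.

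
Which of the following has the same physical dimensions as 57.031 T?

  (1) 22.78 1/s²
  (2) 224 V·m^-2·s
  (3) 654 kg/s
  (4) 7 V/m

(2)

Reference: T = Wb·m⁻² = kg·s⁻²·A⁻¹.
Each option:
  (1) s⁻²
  (2) V·s·m⁻² = J·C⁻¹·s·m⁻² = kg·s⁻²·A⁻¹  ← same
  (3) kg·s⁻¹
  (4) V·m⁻¹ = J·C⁻¹·m⁻¹ = kg·m·s⁻³·A⁻¹
Only (2) matches kg·s⁻²·A⁻¹.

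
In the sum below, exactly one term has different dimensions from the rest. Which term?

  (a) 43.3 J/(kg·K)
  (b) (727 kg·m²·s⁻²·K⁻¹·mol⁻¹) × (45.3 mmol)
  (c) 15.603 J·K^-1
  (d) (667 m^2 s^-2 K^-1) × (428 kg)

Work out the base dimensions of each:
  (a) J·kg⁻¹·K⁻¹ = N·m·kg⁻¹·K⁻¹ = m²·s⁻²·K⁻¹
  (b) [kg·m²·s⁻²·K⁻¹·mol⁻¹] · [mol] = kg·m²·s⁻²·K⁻¹
  (c) J·K⁻¹ = N·m·K⁻¹ = kg·m²·s⁻²·K⁻¹
  (d) [m²·s⁻²·K⁻¹] · [kg] = kg·m²·s⁻²·K⁻¹
All reduce to kg·m²·s⁻²·K⁻¹ except (a), which is m²·s⁻²·K⁻¹.

(a)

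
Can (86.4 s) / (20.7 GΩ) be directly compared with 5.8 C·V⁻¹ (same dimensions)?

Yes

In SI base units:
  (86.4 s) / (20.7 GΩ):  [s] / [kg·m²·s⁻³·A⁻²] = kg⁻¹·m⁻²·s⁴·A²
  5.8 C·V⁻¹:  C·V⁻¹ = s·A·(J·C⁻¹)⁻¹ = kg⁻¹·m⁻²·s⁴·A²
Both are kg⁻¹·m⁻²·s⁴·A², so they have the same dimensions and can be added.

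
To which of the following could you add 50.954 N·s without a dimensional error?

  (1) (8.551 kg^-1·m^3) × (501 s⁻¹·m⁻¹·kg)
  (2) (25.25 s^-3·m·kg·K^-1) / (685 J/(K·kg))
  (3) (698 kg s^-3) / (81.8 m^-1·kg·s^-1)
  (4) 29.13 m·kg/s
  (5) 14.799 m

Reference: N·s = kg·m·s⁻²·s = kg·m·s⁻¹.
Each option:
  (1) [kg⁻¹·m³] · [kg·m⁻¹·s⁻¹] = m²·s⁻¹
  (2) [kg·m·s⁻³·K⁻¹] / [m²·s⁻²·K⁻¹] = kg·m⁻¹·s⁻¹
  (3) [kg·s⁻³] / [kg·m⁻¹·s⁻¹] = m·s⁻²
  (4) kg·m·s⁻¹  ← same
  (5) m
Only (4) matches kg·m·s⁻¹.

(4)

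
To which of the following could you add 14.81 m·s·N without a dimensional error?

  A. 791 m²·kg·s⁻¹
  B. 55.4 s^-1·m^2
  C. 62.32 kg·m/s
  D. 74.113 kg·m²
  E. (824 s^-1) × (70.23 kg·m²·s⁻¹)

Reference: N·m·s = kg·m·s⁻²·m·s = kg·m²·s⁻¹.
Each option:
  A. kg·m²·s⁻¹  ← same
  B. m²·s⁻¹
  C. kg·m·s⁻¹
  D. kg·m²
  E. [s⁻¹] · [kg·m²·s⁻¹] = kg·m²·s⁻²
Only A. matches kg·m²·s⁻¹.

A.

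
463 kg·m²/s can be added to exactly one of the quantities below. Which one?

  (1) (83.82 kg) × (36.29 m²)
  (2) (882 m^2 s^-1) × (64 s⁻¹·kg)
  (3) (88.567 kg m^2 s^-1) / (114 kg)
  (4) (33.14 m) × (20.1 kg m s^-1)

(4)

Reference: kg·m²·s⁻¹.
Each option:
  (1) [kg] · [m²] = kg·m²
  (2) [m²·s⁻¹] · [kg·s⁻¹] = kg·m²·s⁻²
  (3) [kg·m²·s⁻¹] / [kg] = m²·s⁻¹
  (4) [m] · [kg·m·s⁻¹] = kg·m²·s⁻¹  ← same
Only (4) matches kg·m²·s⁻¹.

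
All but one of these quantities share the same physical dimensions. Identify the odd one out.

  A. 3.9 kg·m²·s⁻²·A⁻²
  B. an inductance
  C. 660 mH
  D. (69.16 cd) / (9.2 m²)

D.

Dimensions:
  A. kg·m²·s⁻²·A⁻²
  B. [inductance] = kg·m²·s⁻²·A⁻²
  C. H = V·s·A⁻¹ = kg·m²·s⁻²·A⁻²
  D. [cd] / [m²] = m⁻²·cd
All reduce to kg·m²·s⁻²·A⁻² except D., which is m⁻²·cd.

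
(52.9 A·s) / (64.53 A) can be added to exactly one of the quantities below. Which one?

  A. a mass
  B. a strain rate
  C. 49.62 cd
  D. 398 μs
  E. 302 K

Reference: [s·A] / [A] = s.
Each option:
  A. [mass] = kg
  B. [strain rate] = s⁻¹
  C. cd
  D. s  ← same
  E. K
Only D. matches s.

D.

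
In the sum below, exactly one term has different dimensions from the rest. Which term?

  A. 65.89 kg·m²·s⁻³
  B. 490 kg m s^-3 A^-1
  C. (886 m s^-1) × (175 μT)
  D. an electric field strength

Expand each in SI base units:
  A. kg·m²·s⁻³
  B. kg·m·s⁻³·A⁻¹
  C. [m·s⁻¹] · [kg·s⁻²·A⁻¹] = kg·m·s⁻³·A⁻¹
  D. [electric field strength] = kg·m·s⁻³·A⁻¹
All reduce to kg·m·s⁻³·A⁻¹ except A., which is kg·m²·s⁻³.

A.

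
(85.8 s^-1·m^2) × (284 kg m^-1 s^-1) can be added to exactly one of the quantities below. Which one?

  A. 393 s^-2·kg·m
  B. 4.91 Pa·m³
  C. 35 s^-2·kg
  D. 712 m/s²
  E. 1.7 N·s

Reference: [m²·s⁻¹] · [kg·m⁻¹·s⁻¹] = kg·m·s⁻².
Each option:
  A. kg·m·s⁻²  ← same
  B. Pa·m³ = N·m⁻²·m³ = kg·m²·s⁻²
  C. kg·s⁻²
  D. m·s⁻²
  E. N·s = kg·m·s⁻²·s = kg·m·s⁻¹
Only A. matches kg·m·s⁻².

A.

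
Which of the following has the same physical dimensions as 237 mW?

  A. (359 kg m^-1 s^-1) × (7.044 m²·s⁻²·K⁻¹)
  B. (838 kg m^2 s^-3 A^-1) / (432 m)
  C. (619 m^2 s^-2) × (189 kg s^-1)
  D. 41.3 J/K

Reference: W = J·s⁻¹ = kg·m²·s⁻³.
Each option:
  A. [kg·m⁻¹·s⁻¹] · [m²·s⁻²·K⁻¹] = kg·m·s⁻³·K⁻¹
  B. [kg·m²·s⁻³·A⁻¹] / [m] = kg·m·s⁻³·A⁻¹
  C. [m²·s⁻²] · [kg·s⁻¹] = kg·m²·s⁻³  ← same
  D. J·K⁻¹ = N·m·K⁻¹ = kg·m²·s⁻²·K⁻¹
Only C. matches kg·m²·s⁻³.

C.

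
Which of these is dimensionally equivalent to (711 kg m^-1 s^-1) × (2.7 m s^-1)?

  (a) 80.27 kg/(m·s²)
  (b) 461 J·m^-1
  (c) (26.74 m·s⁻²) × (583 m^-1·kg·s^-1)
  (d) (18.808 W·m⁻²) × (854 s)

Reference: [kg·m⁻¹·s⁻¹] · [m·s⁻¹] = kg·s⁻².
Each option:
  (a) kg·m⁻¹·s⁻²
  (b) J·m⁻¹ = N·m·m⁻¹ = kg·m·s⁻²
  (c) [m·s⁻²] · [kg·m⁻¹·s⁻¹] = kg·s⁻³
  (d) [kg·s⁻³] · [s] = kg·s⁻²  ← same
Only (d) matches kg·s⁻².

(d)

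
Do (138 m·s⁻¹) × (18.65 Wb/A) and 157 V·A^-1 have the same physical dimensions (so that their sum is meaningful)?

No

Work out the base dimensions of each:
  (138 m·s⁻¹) × (18.65 Wb/A):  [m·s⁻¹] · [kg·m²·s⁻²·A⁻²] = kg·m³·s⁻³·A⁻²
  157 V·A^-1:  V·A⁻¹ = J·C⁻¹·A⁻¹ = kg·m²·s⁻³·A⁻²
kg·m³·s⁻³·A⁻² ≠ kg·m²·s⁻³·A⁻², so they cannot be added.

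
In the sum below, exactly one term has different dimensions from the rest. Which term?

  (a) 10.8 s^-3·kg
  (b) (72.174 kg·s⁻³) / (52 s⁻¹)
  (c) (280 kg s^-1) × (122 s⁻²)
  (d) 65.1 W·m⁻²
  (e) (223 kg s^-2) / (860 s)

(b)

Dimensions:
  (a) kg·s⁻³
  (b) [kg·s⁻³] / [s⁻¹] = kg·s⁻²
  (c) [kg·s⁻¹] · [s⁻²] = kg·s⁻³
  (d) W·m⁻² = J·s⁻¹·m⁻² = kg·s⁻³
  (e) [kg·s⁻²] / [s] = kg·s⁻³
All reduce to kg·s⁻³ except (b), which is kg·s⁻².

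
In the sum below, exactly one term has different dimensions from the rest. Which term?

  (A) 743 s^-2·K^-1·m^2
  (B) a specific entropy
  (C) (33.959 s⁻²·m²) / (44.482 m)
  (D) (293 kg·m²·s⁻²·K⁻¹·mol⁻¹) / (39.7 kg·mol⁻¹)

Expand each in SI base units:
  (A) m²·s⁻²·K⁻¹
  (B) [specific entropy] = m²·s⁻²·K⁻¹
  (C) [m²·s⁻²] / [m] = m·s⁻²
  (D) [kg·m²·s⁻²·K⁻¹·mol⁻¹] / [kg·mol⁻¹] = m²·s⁻²·K⁻¹
All reduce to m²·s⁻²·K⁻¹ except (C), which is m·s⁻².

(C)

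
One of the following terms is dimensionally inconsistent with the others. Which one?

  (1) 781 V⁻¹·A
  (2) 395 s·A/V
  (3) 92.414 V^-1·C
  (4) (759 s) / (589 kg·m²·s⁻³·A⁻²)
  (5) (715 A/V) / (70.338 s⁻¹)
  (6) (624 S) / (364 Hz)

(1)

Dimensions:
  (1) A·V⁻¹ = A·(J·C⁻¹)⁻¹ = kg⁻¹·m⁻²·s³·A²
  (2) A·s·V⁻¹ = A·s·(J·C⁻¹)⁻¹ = kg⁻¹·m⁻²·s⁴·A²
  (3) C·V⁻¹ = s·A·(J·C⁻¹)⁻¹ = kg⁻¹·m⁻²·s⁴·A²
  (4) [s] / [kg·m²·s⁻³·A⁻²] = kg⁻¹·m⁻²·s⁴·A²
  (5) [kg⁻¹·m⁻²·s³·A²] / [s⁻¹] = kg⁻¹·m⁻²·s⁴·A²
  (6) [kg⁻¹·m⁻²·s³·A²] / [s⁻¹] = kg⁻¹·m⁻²·s⁴·A²
All reduce to kg⁻¹·m⁻²·s⁴·A² except (1), which is kg⁻¹·m⁻²·s³·A².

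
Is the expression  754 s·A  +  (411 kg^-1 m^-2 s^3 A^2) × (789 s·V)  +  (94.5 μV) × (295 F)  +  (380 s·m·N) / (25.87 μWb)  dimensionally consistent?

Expand each in SI base units:
  754 s·A:  A·s = s·A
  (411 kg^-1 m^-2 s^3 A^2) × (789 s·V):  [kg⁻¹·m⁻²·s³·A²] · [kg·m²·s⁻²·A⁻¹] = s·A
  (94.5 μV) × (295 F):  [kg·m²·s⁻³·A⁻¹] · [kg⁻¹·m⁻²·s⁴·A²] = s·A
  (380 s·m·N) / (25.87 μWb):  [kg·m²·s⁻¹] / [kg·m²·s⁻²·A⁻¹] = s·A
Every term reduces to s·A.

Yes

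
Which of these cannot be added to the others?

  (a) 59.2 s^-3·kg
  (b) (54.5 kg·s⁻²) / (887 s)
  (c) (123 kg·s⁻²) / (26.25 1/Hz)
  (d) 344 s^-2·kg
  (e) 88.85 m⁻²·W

(d)

Dimensions:
  (a) kg·s⁻³
  (b) [kg·s⁻²] / [s] = kg·s⁻³
  (c) [kg·s⁻²] / [s] = kg·s⁻³
  (d) kg·s⁻²
  (e) W·m⁻² = J·s⁻¹·m⁻² = kg·s⁻³
All reduce to kg·s⁻³ except (d), which is kg·s⁻².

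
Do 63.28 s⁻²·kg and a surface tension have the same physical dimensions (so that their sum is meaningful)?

Yes

Expand each in SI base units:
  63.28 s⁻²·kg:  kg·s⁻²
  a surface tension:  [surface tension] = kg·s⁻²
Both are kg·s⁻², so they have the same dimensions and can be added.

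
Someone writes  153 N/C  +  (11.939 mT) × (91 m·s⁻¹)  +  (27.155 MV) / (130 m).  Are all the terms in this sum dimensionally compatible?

In SI base units:
  153 N/C:  N·C⁻¹ = kg·m·s⁻²·(s·A)⁻¹ = kg·m·s⁻³·A⁻¹
  (11.939 mT) × (91 m·s⁻¹):  [kg·s⁻²·A⁻¹] · [m·s⁻¹] = kg·m·s⁻³·A⁻¹
  (27.155 MV) / (130 m):  [kg·m²·s⁻³·A⁻¹] / [m] = kg·m·s⁻³·A⁻¹
Every term reduces to kg·m·s⁻³·A⁻¹.

Yes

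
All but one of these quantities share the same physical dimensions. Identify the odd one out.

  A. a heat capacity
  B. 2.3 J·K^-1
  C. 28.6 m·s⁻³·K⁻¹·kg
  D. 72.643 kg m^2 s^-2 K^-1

Expand each in SI base units:
  A. [heat capacity] = kg·m²·s⁻²·K⁻¹
  B. J·K⁻¹ = N·m·K⁻¹ = kg·m²·s⁻²·K⁻¹
  C. kg·m·s⁻³·K⁻¹
  D. kg·m²·s⁻²·K⁻¹
All reduce to kg·m²·s⁻²·K⁻¹ except C., which is kg·m·s⁻³·K⁻¹.

C.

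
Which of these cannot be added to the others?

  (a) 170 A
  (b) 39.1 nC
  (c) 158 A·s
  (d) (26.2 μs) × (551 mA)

Work out the base dimensions of each:
  (a) A
  (b) C = s·A
  (c) A·s = s·A
  (d) [s] · [A] = s·A
All reduce to s·A except (a), which is A.

(a)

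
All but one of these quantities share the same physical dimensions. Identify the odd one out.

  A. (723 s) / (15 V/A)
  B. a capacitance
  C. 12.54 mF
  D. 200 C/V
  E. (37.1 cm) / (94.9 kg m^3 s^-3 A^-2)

E.

Dimensions:
  A. [s] / [kg·m²·s⁻³·A⁻²] = kg⁻¹·m⁻²·s⁴·A²
  B. [capacitance] = kg⁻¹·m⁻²·s⁴·A²
  C. F = C·V⁻¹ = kg⁻¹·m⁻²·s⁴·A²
  D. C·V⁻¹ = s·A·(J·C⁻¹)⁻¹ = kg⁻¹·m⁻²·s⁴·A²
  E. [m] / [kg·m³·s⁻³·A⁻²] = kg⁻¹·m⁻²·s³·A²
All reduce to kg⁻¹·m⁻²·s⁴·A² except E., which is kg⁻¹·m⁻²·s³·A².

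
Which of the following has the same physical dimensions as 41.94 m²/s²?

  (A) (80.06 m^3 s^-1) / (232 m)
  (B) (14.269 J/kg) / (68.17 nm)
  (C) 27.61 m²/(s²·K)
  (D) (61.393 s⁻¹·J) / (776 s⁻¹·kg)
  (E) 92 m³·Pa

(D)

Reference: m²·s⁻².
Each option:
  (A) [m³·s⁻¹] / [m] = m²·s⁻¹
  (B) [m²·s⁻²] / [m] = m·s⁻²
  (C) m²·s⁻²·K⁻¹
  (D) [kg·m²·s⁻³] / [kg·s⁻¹] = m²·s⁻²  ← same
  (E) Pa·m³ = N·m⁻²·m³ = kg·m²·s⁻²
Only (D) matches m²·s⁻².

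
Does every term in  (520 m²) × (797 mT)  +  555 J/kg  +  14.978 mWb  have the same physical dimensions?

No

In SI base units:
  (520 m²) × (797 mT):  [m²] · [kg·s⁻²·A⁻¹] = kg·m²·s⁻²·A⁻¹
  555 J/kg:  J·kg⁻¹ = N·m·kg⁻¹ = m²·s⁻²
  14.978 mWb:  Wb = V·s = kg·m²·s⁻²·A⁻¹
The terms do not share a single dimension (kg·m²·s⁻²·A⁻¹ vs m²·s⁻²).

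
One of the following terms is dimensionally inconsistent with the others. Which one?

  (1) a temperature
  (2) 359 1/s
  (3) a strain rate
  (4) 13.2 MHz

Dimensions:
  (1) [temperature] = K
  (2) s⁻¹
  (3) [strain rate] = s⁻¹
  (4) Hz = s⁻¹
All reduce to s⁻¹ except (1), which is K.

(1)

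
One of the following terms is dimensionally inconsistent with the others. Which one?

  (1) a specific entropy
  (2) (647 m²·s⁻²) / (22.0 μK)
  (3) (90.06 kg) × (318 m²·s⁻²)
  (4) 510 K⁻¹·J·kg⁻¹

Work out the base dimensions of each:
  (1) [specific entropy] = m²·s⁻²·K⁻¹
  (2) [m²·s⁻²] / [K] = m²·s⁻²·K⁻¹
  (3) [kg] · [m²·s⁻²] = kg·m²·s⁻²
  (4) J·kg⁻¹·K⁻¹ = N·m·kg⁻¹·K⁻¹ = m²·s⁻²·K⁻¹
All reduce to m²·s⁻²·K⁻¹ except (3), which is kg·m²·s⁻².

(3)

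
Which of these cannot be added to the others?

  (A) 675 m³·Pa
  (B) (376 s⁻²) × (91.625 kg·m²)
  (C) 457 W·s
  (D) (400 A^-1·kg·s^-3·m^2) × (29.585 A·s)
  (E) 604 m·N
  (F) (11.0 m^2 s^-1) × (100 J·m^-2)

Reduce each to base SI dimensions:
  (A) Pa·m³ = N·m⁻²·m³ = kg·m²·s⁻²
  (B) [s⁻²] · [kg·m²] = kg·m²·s⁻²
  (C) W·s = J·s⁻¹·s = kg·m²·s⁻²
  (D) [kg·m²·s⁻³·A⁻¹] · [s·A] = kg·m²·s⁻²
  (E) N·m = kg·m·s⁻²·m = kg·m²·s⁻²
  (F) [m²·s⁻¹] · [kg·s⁻²] = kg·m²·s⁻³
All reduce to kg·m²·s⁻² except (F), which is kg·m²·s⁻³.

(F)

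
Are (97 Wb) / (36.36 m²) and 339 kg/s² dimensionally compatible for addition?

Expand each in SI base units:
  (97 Wb) / (36.36 m²):  [kg·m²·s⁻²·A⁻¹] / [m²] = kg·s⁻²·A⁻¹
  339 kg/s²:  kg·s⁻²
kg·s⁻²·A⁻¹ ≠ kg·s⁻², so they cannot be added.

No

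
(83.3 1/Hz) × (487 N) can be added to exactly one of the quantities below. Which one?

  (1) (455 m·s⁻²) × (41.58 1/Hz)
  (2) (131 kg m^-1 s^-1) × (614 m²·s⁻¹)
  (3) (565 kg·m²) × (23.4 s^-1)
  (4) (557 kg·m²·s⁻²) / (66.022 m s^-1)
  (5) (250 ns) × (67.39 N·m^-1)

(4)

Reference: [s] · [kg·m·s⁻²] = kg·m·s⁻¹.
Each option:
  (1) [m·s⁻²] · [s] = m·s⁻¹
  (2) [kg·m⁻¹·s⁻¹] · [m²·s⁻¹] = kg·m·s⁻²
  (3) [kg·m²] · [s⁻¹] = kg·m²·s⁻¹
  (4) [kg·m²·s⁻²] / [m·s⁻¹] = kg·m·s⁻¹  ← same
  (5) [s] · [kg·s⁻²] = kg·s⁻¹
Only (4) matches kg·m·s⁻¹.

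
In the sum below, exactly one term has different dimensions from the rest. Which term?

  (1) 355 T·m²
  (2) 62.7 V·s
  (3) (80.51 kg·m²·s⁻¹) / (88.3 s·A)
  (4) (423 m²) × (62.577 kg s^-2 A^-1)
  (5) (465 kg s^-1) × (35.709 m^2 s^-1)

(5)

Reduce each to base SI dimensions:
  (1) T·m² = Wb·m⁻²·m² = kg·m²·s⁻²·A⁻¹
  (2) V·s = J·C⁻¹·s = kg·m²·s⁻²·A⁻¹
  (3) [kg·m²·s⁻¹] / [s·A] = kg·m²·s⁻²·A⁻¹
  (4) [m²] · [kg·s⁻²·A⁻¹] = kg·m²·s⁻²·A⁻¹
  (5) [kg·s⁻¹] · [m²·s⁻¹] = kg·m²·s⁻²
All reduce to kg·m²·s⁻²·A⁻¹ except (5), which is kg·m²·s⁻².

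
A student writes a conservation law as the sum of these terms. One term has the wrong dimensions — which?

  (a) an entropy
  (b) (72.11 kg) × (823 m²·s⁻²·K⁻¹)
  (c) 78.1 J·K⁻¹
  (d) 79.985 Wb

(d)

Dimensions:
  (a) [entropy] = kg·m²·s⁻²·K⁻¹
  (b) [kg] · [m²·s⁻²·K⁻¹] = kg·m²·s⁻²·K⁻¹
  (c) J·K⁻¹ = N·m·K⁻¹ = kg·m²·s⁻²·K⁻¹
  (d) Wb = V·s = kg·m²·s⁻²·A⁻¹
All reduce to kg·m²·s⁻²·K⁻¹ except (d), which is kg·m²·s⁻²·A⁻¹.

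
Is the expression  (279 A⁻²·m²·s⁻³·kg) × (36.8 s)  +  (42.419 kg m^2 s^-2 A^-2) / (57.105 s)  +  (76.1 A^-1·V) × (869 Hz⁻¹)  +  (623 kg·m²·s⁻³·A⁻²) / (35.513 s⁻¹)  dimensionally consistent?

No

In SI base units:
  (279 A⁻²·m²·s⁻³·kg) × (36.8 s):  [kg·m²·s⁻³·A⁻²] · [s] = kg·m²·s⁻²·A⁻²
  (42.419 kg m^2 s^-2 A^-2) / (57.105 s):  [kg·m²·s⁻²·A⁻²] / [s] = kg·m²·s⁻³·A⁻²
  (76.1 A^-1·V) × (869 Hz⁻¹):  [kg·m²·s⁻³·A⁻²] · [s] = kg·m²·s⁻²·A⁻²
  (623 kg·m²·s⁻³·A⁻²) / (35.513 s⁻¹):  [kg·m²·s⁻³·A⁻²] / [s⁻¹] = kg·m²·s⁻²·A⁻²
The terms do not share a single dimension (kg·m²·s⁻²·A⁻² vs kg·m²·s⁻³·A⁻²).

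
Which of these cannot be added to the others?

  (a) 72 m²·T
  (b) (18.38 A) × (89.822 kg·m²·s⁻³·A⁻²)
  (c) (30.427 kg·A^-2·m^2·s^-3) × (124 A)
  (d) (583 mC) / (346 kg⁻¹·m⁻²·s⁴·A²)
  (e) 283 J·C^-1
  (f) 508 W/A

(a)

Expand each in SI base units:
  (a) T·m² = Wb·m⁻²·m² = kg·m²·s⁻²·A⁻¹
  (b) [A] · [kg·m²·s⁻³·A⁻²] = kg·m²·s⁻³·A⁻¹
  (c) [kg·m²·s⁻³·A⁻²] · [A] = kg·m²·s⁻³·A⁻¹
  (d) [s·A] / [kg⁻¹·m⁻²·s⁴·A²] = kg·m²·s⁻³·A⁻¹
  (e) J·C⁻¹ = N·m·(s·A)⁻¹ = kg·m²·s⁻³·A⁻¹
  (f) W·A⁻¹ = J·s⁻¹·A⁻¹ = kg·m²·s⁻³·A⁻¹
All reduce to kg·m²·s⁻³·A⁻¹ except (a), which is kg·m²·s⁻²·A⁻¹.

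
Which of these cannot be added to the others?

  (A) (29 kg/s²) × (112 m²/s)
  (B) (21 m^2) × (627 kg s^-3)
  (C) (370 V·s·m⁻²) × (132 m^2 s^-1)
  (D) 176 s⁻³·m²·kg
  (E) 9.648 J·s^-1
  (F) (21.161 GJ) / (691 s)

Work out the base dimensions of each:
  (A) [kg·s⁻²] · [m²·s⁻¹] = kg·m²·s⁻³
  (B) [m²] · [kg·s⁻³] = kg·m²·s⁻³
  (C) [kg·s⁻²·A⁻¹] · [m²·s⁻¹] = kg·m²·s⁻³·A⁻¹
  (D) kg·m²·s⁻³
  (E) J·s⁻¹ = N·m·s⁻¹ = kg·m²·s⁻³
  (F) [kg·m²·s⁻²] / [s] = kg·m²·s⁻³
All reduce to kg·m²·s⁻³ except (C), which is kg·m²·s⁻³·A⁻¹.

(C)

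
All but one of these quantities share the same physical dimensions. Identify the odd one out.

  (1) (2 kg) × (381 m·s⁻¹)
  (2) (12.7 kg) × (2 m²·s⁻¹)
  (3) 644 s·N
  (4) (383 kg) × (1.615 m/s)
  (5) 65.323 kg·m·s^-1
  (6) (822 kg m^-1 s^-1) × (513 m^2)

Dimensions:
  (1) [kg] · [m·s⁻¹] = kg·m·s⁻¹
  (2) [kg] · [m²·s⁻¹] = kg·m²·s⁻¹
  (3) N·s = kg·m·s⁻²·s = kg·m·s⁻¹
  (4) [kg] · [m·s⁻¹] = kg·m·s⁻¹
  (5) kg·m·s⁻¹
  (6) [kg·m⁻¹·s⁻¹] · [m²] = kg·m·s⁻¹
All reduce to kg·m·s⁻¹ except (2), which is kg·m²·s⁻¹.

(2)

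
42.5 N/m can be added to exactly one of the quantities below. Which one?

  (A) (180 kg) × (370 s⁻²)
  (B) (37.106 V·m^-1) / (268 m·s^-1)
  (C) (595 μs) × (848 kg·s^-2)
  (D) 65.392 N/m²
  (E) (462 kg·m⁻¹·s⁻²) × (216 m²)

(A)

Reference: N·m⁻¹ = kg·m·s⁻²·m⁻¹ = kg·s⁻².
Each option:
  (A) [kg] · [s⁻²] = kg·s⁻²  ← same
  (B) [kg·m·s⁻³·A⁻¹] / [m·s⁻¹] = kg·s⁻²·A⁻¹
  (C) [s] · [kg·s⁻²] = kg·s⁻¹
  (D) N·m⁻² = kg·m·s⁻²·m⁻² = kg·m⁻¹·s⁻²
  (E) [kg·m⁻¹·s⁻²] · [m²] = kg·m·s⁻²
Only (A) matches kg·s⁻².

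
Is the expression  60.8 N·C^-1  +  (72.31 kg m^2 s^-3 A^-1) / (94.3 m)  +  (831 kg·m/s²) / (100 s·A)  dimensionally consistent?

Reduce each to base SI dimensions:
  60.8 N·C^-1:  N·C⁻¹ = kg·m·s⁻²·(s·A)⁻¹ = kg·m·s⁻³·A⁻¹
  (72.31 kg m^2 s^-3 A^-1) / (94.3 m):  [kg·m²·s⁻³·A⁻¹] / [m] = kg·m·s⁻³·A⁻¹
  (831 kg·m/s²) / (100 s·A):  [kg·m·s⁻²] / [s·A] = kg·m·s⁻³·A⁻¹
Every term reduces to kg·m·s⁻³·A⁻¹.

Yes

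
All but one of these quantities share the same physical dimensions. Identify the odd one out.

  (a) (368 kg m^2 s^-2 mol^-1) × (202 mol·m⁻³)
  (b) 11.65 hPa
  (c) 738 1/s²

(c)

In SI base units:
  (a) [kg·m²·s⁻²·mol⁻¹] · [m⁻³·mol] = kg·m⁻¹·s⁻²
  (b) Pa = N·m⁻² = kg·m⁻¹·s⁻²
  (c) s⁻²
All reduce to kg·m⁻¹·s⁻² except (c), which is s⁻².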